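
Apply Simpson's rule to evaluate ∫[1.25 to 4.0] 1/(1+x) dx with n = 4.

f(x) = 1/(1+x)
a = 1.25, b = 4.0, n = 4
h = (b - a)/n = 0.687500

Simpson's rule: (h/3)[f(x₀) + 4f(x₁) + 2f(x₂) + ... + f(xₙ)]

x_0 = 1.2500, f(x_0) = 0.444444, coefficient = 1
x_1 = 1.9375, f(x_1) = 0.340426, coefficient = 4
x_2 = 2.6250, f(x_2) = 0.275862, coefficient = 2
x_3 = 3.3125, f(x_3) = 0.231884, coefficient = 4
x_4 = 4.0000, f(x_4) = 0.200000, coefficient = 1

I ≈ (0.687500/3) × 3.485407 = 0.798739
Exact value: 0.798508
Error: 0.000231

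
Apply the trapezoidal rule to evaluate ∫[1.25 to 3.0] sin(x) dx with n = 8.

f(x) = sin(x)
a = 1.25, b = 3.0, n = 8
h = (b - a)/n = 0.218750

Trapezoidal rule: (h/2)[f(x₀) + 2f(x₁) + 2f(x₂) + ... + f(xₙ)]

x_0 = 1.2500, f(x_0) = 0.948985, coefficient = 1
x_1 = 1.4688, f(x_1) = 0.994798, coefficient = 2
x_2 = 1.6875, f(x_2) = 0.993198, coefficient = 2
x_3 = 1.9062, f(x_3) = 0.944261, coefficient = 2
x_4 = 2.1250, f(x_4) = 0.850320, coefficient = 2
x_5 = 2.3438, f(x_5) = 0.715851, coefficient = 2
x_6 = 2.5625, f(x_6) = 0.547265, coefficient = 2
x_7 = 2.7812, f(x_7) = 0.352595, coefficient = 2
x_8 = 3.0000, f(x_8) = 0.141120, coefficient = 1

I ≈ (0.218750/2) × 11.886680 = 1.300106
Exact value: 1.305315
Error: 0.005209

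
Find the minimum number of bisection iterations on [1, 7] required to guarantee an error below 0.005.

We need (b-a)/2^n ≤ 0.005
(7 - 1)/2^n ≤ 0.005
6/2^n ≤ 0.005
2^n ≥ 1200
n ≥ log₂(1200) = 10.23
n ≥ 11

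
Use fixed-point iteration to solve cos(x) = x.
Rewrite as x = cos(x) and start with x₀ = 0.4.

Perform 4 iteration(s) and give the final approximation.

Equation: cos(x) = x
Fixed-point form: x = cos(x)
x₀ = 0.4

x_1 = g(0.400000) = 0.921061
x_2 = g(0.921061) = 0.604976
x_3 = g(0.604976) = 0.822516
x_4 = g(0.822516) = 0.680380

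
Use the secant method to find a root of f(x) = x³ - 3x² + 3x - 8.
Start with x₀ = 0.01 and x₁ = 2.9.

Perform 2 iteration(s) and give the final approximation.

f(x) = x³ - 3x² + 3x - 8
x₀ = 0.01, x₁ = 2.9

Secant formula: x_{n+1} = x_n - f(x_n)(x_n - x_{n-1})/(f(x_n) - f(x_{n-1}))

Iteration 1:
  f(0.010000) = -7.970299
  f(2.900000) = -0.141000
  x_2 = 2.900000 - (-0.141000)×(2.900000 - 0.010000)/(-0.141000 - (-7.970299))
       = 2.952047
Iteration 2:
  f(2.900000) = -0.141000
  f(2.952047) = 0.438248
  x_3 = 2.952047 - 0.438248×(2.952047 - 2.900000)/(0.438248 - (-0.141000))
       = 2.912669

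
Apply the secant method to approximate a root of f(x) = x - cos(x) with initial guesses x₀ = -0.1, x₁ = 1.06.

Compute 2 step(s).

f(x) = x - cos(x)
x₀ = -0.1, x₁ = 1.06

Secant formula: x_{n+1} = x_n - f(x_n)(x_n - x_{n-1})/(f(x_n) - f(x_{n-1}))

Iteration 1:
  f(-0.100000) = -1.095004
  f(1.060000) = 0.571128
  x_2 = 1.060000 - 0.571128×(1.060000 - (-0.100000))/(0.571128 - (-1.095004))
       = 0.662367
Iteration 2:
  f(1.060000) = 0.571128
  f(0.662367) = -0.126171
  x_3 = 0.662367 - (-0.126171)×(0.662367 - 1.060000)/(-0.126171 - 0.571128)
       = 0.734316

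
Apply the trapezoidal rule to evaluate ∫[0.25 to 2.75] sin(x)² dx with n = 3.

f(x) = sin(x)²
a = 0.25, b = 2.75, n = 3
h = (b - a)/n = 0.833333

Trapezoidal rule: (h/2)[f(x₀) + 2f(x₁) + 2f(x₂) + ... + f(xₙ)]

x_0 = 0.2500, f(x_0) = 0.061209, coefficient = 1
x_1 = 1.0833, f(x_1) = 0.780615, coefficient = 2
x_2 = 1.9167, f(x_2) = 0.885068, coefficient = 2
x_3 = 2.7500, f(x_3) = 0.145665, coefficient = 1

I ≈ (0.833333/2) × 3.538240 = 1.474267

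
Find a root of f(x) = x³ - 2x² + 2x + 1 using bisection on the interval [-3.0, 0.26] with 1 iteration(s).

f(x) = x³ - 2x² + 2x + 1
Initial interval: [-3.0, 0.26]

Iteration 1:
  c_1 = (-3.000000 + 0.260000)/2 = -1.370000
  f(c_1) = f(-1.370000) = -8.065153
  f(a) × f(c) ≥ 0, new interval: [-1.370000, 0.260000]

After 1 iteration(s), the approximation is c_1 = -1.370000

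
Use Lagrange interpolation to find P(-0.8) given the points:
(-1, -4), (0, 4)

Lagrange interpolation formula:
P(x) = Σ yᵢ × Lᵢ(x)
where Lᵢ(x) = Π_{j≠i} (x - xⱼ)/(xᵢ - xⱼ)

L_0(-0.8) = (-0.8 - 0)/(-1 - 0) = 0.800000
L_1(-0.8) = (-0.8 - (-1))/(0 - (-1)) = 0.200000

P(-0.8) = (-4)×L_0(-0.8) + 4×L_1(-0.8)
P(-0.8) = -2.400000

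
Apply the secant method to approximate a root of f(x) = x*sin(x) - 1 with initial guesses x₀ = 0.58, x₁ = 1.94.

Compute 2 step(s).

f(x) = x*sin(x) - 1
x₀ = 0.58, x₁ = 1.94

Secant formula: x_{n+1} = x_n - f(x_n)(x_n - x_{n-1})/(f(x_n) - f(x_{n-1}))

Iteration 1:
  f(0.580000) = -0.682146
  f(1.940000) = 0.809273
  x_2 = 1.940000 - 0.809273×(1.940000 - 0.580000)/(0.809273 - (-0.682146))
       = 1.202038
Iteration 2:
  f(1.940000) = 0.809273
  f(1.202038) = 0.121231
  x_3 = 1.202038 - 0.121231×(1.202038 - 1.940000)/(0.121231 - 0.809273)
       = 1.072011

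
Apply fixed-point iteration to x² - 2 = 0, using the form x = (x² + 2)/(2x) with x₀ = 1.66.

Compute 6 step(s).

Equation: x² - 2 = 0
Fixed-point form: x = (x² + 2)/(2x)
x₀ = 1.66

x_1 = g(1.660000) = 1.432410
x_2 = g(1.432410) = 1.414329
x_3 = g(1.414329) = 1.414214
x_4 = g(1.414214) = 1.414214
x_5 = g(1.414214) = 1.414214
x_6 = g(1.414214) = 1.414214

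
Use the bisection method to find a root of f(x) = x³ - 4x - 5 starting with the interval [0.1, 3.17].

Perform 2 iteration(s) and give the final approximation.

f(x) = x³ - 4x - 5
Initial interval: [0.1, 3.17]

Iteration 1:
  c_1 = (0.100000 + 3.170000)/2 = 1.635000
  f(c_1) = f(1.635000) = -7.169277
  f(a) × f(c) ≥ 0, new interval: [1.635000, 3.170000]
Iteration 2:
  c_2 = (1.635000 + 3.170000)/2 = 2.402500
  f(c_2) = f(2.402500) = -0.742755
  f(a) × f(c) ≥ 0, new interval: [2.402500, 3.170000]

After 2 iteration(s), the approximation is c_2 = 2.402500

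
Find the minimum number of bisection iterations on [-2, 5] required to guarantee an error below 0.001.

We need (b-a)/2^n ≤ 0.001
(5 - (-2))/2^n ≤ 0.001
7/2^n ≤ 0.001
2^n ≥ 7000
n ≥ log₂(7000) = 12.77
n ≥ 13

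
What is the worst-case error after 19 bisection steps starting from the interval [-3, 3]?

Bisection error bound: |error| ≤ (b-a)/2^n
|error| ≤ (3 - (-3))/2^19 = 6/2^19
|error| ≤ 0.0000114441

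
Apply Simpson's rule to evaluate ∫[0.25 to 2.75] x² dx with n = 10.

f(x) = x²
a = 0.25, b = 2.75, n = 10
h = (b - a)/n = 0.250000

Simpson's rule: (h/3)[f(x₀) + 4f(x₁) + 2f(x₂) + ... + f(xₙ)]

x_0 = 0.2500, f(x_0) = 0.062500, coefficient = 1
x_1 = 0.5000, f(x_1) = 0.250000, coefficient = 4
x_2 = 0.7500, f(x_2) = 0.562500, coefficient = 2
x_3 = 1.0000, f(x_3) = 1.000000, coefficient = 4
x_4 = 1.2500, f(x_4) = 1.562500, coefficient = 2
x_5 = 1.5000, f(x_5) = 2.250000, coefficient = 4
x_6 = 1.7500, f(x_6) = 3.062500, coefficient = 2
x_7 = 2.0000, f(x_7) = 4.000000, coefficient = 4
x_8 = 2.2500, f(x_8) = 5.062500, coefficient = 2
x_9 = 2.5000, f(x_9) = 6.250000, coefficient = 4
x_10 = 2.7500, f(x_10) = 7.562500, coefficient = 1

I ≈ (0.250000/3) × 83.125000 = 6.927083
Exact value: 6.927083
Error: 0.000000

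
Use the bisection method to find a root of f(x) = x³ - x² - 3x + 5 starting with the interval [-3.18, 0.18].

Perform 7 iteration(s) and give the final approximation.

f(x) = x³ - x² - 3x + 5
Initial interval: [-3.18, 0.18]

Iteration 1:
  c_1 = (-3.180000 + 0.180000)/2 = -1.500000
  f(c_1) = f(-1.500000) = 3.875000
  f(a) × f(c) < 0, new interval: [-3.180000, -1.500000]
Iteration 2:
  c_2 = (-3.180000 + (-1.500000))/2 = -2.340000
  f(c_2) = f(-2.340000) = -6.268504
  f(a) × f(c) ≥ 0, new interval: [-2.340000, -1.500000]
Iteration 3:
  c_3 = (-2.340000 + (-1.500000))/2 = -1.920000
  f(c_3) = f(-1.920000) = -0.004288
  f(a) × f(c) ≥ 0, new interval: [-1.920000, -1.500000]
Iteration 4:
  c_4 = (-1.920000 + (-1.500000))/2 = -1.710000
  f(c_4) = f(-1.710000) = 2.205689
  f(a) × f(c) < 0, new interval: [-1.920000, -1.710000]
Iteration 5:
  c_5 = (-1.920000 + (-1.710000))/2 = -1.815000
  f(c_5) = f(-1.815000) = 1.171757
  f(a) × f(c) < 0, new interval: [-1.920000, -1.815000]
Iteration 6:
  c_6 = (-1.920000 + (-1.815000))/2 = -1.867500
  f(c_6) = f(-1.867500) = 0.601932
  f(a) × f(c) < 0, new interval: [-1.920000, -1.867500]
Iteration 7:
  c_7 = (-1.920000 + (-1.867500))/2 = -1.893750
  f(c_7) = f(-1.893750) = 0.303426
  f(a) × f(c) < 0, new interval: [-1.920000, -1.893750]

After 7 iteration(s), the approximation is c_7 = -1.893750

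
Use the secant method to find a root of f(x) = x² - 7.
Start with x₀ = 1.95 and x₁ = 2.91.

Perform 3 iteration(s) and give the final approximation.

f(x) = x² - 7
x₀ = 1.95, x₁ = 2.91

Secant formula: x_{n+1} = x_n - f(x_n)(x_n - x_{n-1})/(f(x_n) - f(x_{n-1}))

Iteration 1:
  f(1.950000) = -3.197500
  f(2.910000) = 1.468100
  x_2 = 2.910000 - 1.468100×(2.910000 - 1.950000)/(1.468100 - (-3.197500))
       = 2.607922
Iteration 2:
  f(2.910000) = 1.468100
  f(2.607922) = -0.198744
  x_3 = 2.607922 - (-0.198744)×(2.607922 - 2.910000)/(-0.198744 - 1.468100)
       = 2.643940
Iteration 3:
  f(2.607922) = -0.198744
  f(2.643940) = -0.009583
  x_4 = 2.643940 - (-0.009583)×(2.643940 - 2.607922)/(-0.009583 - (-0.198744))
       = 2.645764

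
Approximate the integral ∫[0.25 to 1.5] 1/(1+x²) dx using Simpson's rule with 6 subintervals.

f(x) = 1/(1+x²)
a = 0.25, b = 1.5, n = 6
h = (b - a)/n = 0.208333

Simpson's rule: (h/3)[f(x₀) + 4f(x₁) + 2f(x₂) + ... + f(xₙ)]

x_0 = 0.2500, f(x_0) = 0.941176, coefficient = 1
x_1 = 0.4583, f(x_1) = 0.826399, coefficient = 4
x_2 = 0.6667, f(x_2) = 0.692308, coefficient = 2
x_3 = 0.8750, f(x_3) = 0.566372, coefficient = 4
x_4 = 1.0833, f(x_4) = 0.460064, coefficient = 2
x_5 = 1.2917, f(x_5) = 0.374756, coefficient = 4
x_6 = 1.5000, f(x_6) = 0.307692, coefficient = 1

I ≈ (0.208333/3) × 10.623718 = 0.737758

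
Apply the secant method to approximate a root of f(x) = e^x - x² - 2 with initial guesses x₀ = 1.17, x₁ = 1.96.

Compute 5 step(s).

f(x) = e^x - x² - 2
x₀ = 1.17, x₁ = 1.96

Secant formula: x_{n+1} = x_n - f(x_n)(x_n - x_{n-1})/(f(x_n) - f(x_{n-1}))

Iteration 1:
  f(1.170000) = -0.146907
  f(1.960000) = 1.257727
  x_2 = 1.960000 - 1.257727×(1.960000 - 1.170000)/(1.257727 - (-0.146907))
       = 1.252624
Iteration 2:
  f(1.960000) = 1.257727
  f(1.252624) = -0.069553
  x_3 = 1.252624 - (-0.069553)×(1.252624 - 1.960000)/(-0.069553 - 1.257727)
       = 1.289693
Iteration 3:
  f(1.252624) = -0.069553
  f(1.289693) = -0.031637
  x_4 = 1.289693 - (-0.031637)×(1.289693 - 1.252624)/(-0.031637 - (-0.069553))
       = 1.320622
Iteration 4:
  f(1.289693) = -0.031637
  f(1.320622) = 0.001708
  x_5 = 1.320622 - 0.001708×(1.320622 - 1.289693)/(0.001708 - (-0.031637))
       = 1.319038
Iteration 5:
  f(1.320622) = 0.001708
  f(1.319038) = -0.000040
  x_6 = 1.319038 - (-0.000040)×(1.319038 - 1.320622)/(-0.000040 - 0.001708)
       = 1.319074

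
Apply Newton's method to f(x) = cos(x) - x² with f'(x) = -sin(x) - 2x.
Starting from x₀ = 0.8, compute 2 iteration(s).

f(x) = cos(x) - x²
f'(x) = -sin(x) - 2x
x₀ = 0.8

Newton-Raphson formula: x_{n+1} = x_n - f(x_n)/f'(x_n)

Iteration 1:
  f(0.800000) = 0.056707
  f'(0.800000) = -2.317356
  x_1 = 0.800000 - 0.056707/(-2.317356) = 0.824470
Iteration 2:
  f(0.824470) = -0.000806
  f'(0.824470) = -2.383129
  x_2 = 0.824470 - (-0.000806)/(-2.383129) = 0.824132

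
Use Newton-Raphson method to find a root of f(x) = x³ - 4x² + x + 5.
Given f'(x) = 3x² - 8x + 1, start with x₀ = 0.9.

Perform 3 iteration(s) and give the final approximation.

f(x) = x³ - 4x² + x + 5
f'(x) = 3x² - 8x + 1
x₀ = 0.9

Newton-Raphson formula: x_{n+1} = x_n - f(x_n)/f'(x_n)

Iteration 1:
  f(0.900000) = 3.389000
  f'(0.900000) = -3.770000
  x_1 = 0.900000 - 3.389000/(-3.770000) = 1.798939
Iteration 2:
  f(1.798939) = -0.324094
  f'(1.798939) = -3.682967
  x_2 = 1.798939 - (-0.324094)/(-3.682967) = 1.710941
Iteration 3:
  f(1.710941) = 0.010135
  f'(1.710941) = -3.905571
  x_3 = 1.710941 - 0.010135/(-3.905571) = 1.713536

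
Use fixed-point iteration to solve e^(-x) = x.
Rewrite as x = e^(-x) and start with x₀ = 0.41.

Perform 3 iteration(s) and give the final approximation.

Equation: e^(-x) = x
Fixed-point form: x = e^(-x)
x₀ = 0.41

x_1 = g(0.410000) = 0.663650
x_2 = g(0.663650) = 0.514968
x_3 = g(0.514968) = 0.597520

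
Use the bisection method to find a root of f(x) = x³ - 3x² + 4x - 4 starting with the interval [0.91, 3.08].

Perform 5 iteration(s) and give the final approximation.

f(x) = x³ - 3x² + 4x - 4
Initial interval: [0.91, 3.08]

Iteration 1:
  c_1 = (0.910000 + 3.080000)/2 = 1.995000
  f(c_1) = f(1.995000) = -0.019925
  f(a) × f(c) ≥ 0, new interval: [1.995000, 3.080000]
Iteration 2:
  c_2 = (1.995000 + 3.080000)/2 = 2.537500
  f(c_2) = f(2.537500) = 3.172006
  f(a) × f(c) < 0, new interval: [1.995000, 2.537500]
Iteration 3:
  c_3 = (1.995000 + 2.537500)/2 = 2.266250
  f(c_3) = f(2.266250) = 1.296541
  f(a) × f(c) < 0, new interval: [1.995000, 2.266250]
Iteration 4:
  c_4 = (1.995000 + 2.266250)/2 = 2.130625
  f(c_4) = f(2.130625) = 0.575918
  f(a) × f(c) < 0, new interval: [1.995000, 2.130625]
Iteration 5:
  c_5 = (1.995000 + 2.130625)/2 = 2.062813
  f(c_5) = f(2.062813) = 0.263334
  f(a) × f(c) < 0, new interval: [1.995000, 2.062813]

After 5 iteration(s), the approximation is c_5 = 2.062813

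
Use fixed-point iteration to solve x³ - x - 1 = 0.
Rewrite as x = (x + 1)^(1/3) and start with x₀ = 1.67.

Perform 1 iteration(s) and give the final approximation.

Equation: x³ - x - 1 = 0
Fixed-point form: x = (x + 1)^(1/3)
x₀ = 1.67

x_1 = g(1.670000) = 1.387300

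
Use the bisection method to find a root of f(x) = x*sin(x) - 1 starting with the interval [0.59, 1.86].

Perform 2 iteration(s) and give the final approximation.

f(x) = x*sin(x) - 1
Initial interval: [0.59, 1.86]

Iteration 1:
  c_1 = (0.590000 + 1.860000)/2 = 1.225000
  f(c_1) = f(1.225000) = 0.152487
  f(a) × f(c) < 0, new interval: [0.590000, 1.225000]
Iteration 2:
  c_2 = (0.590000 + 1.225000)/2 = 0.907500
  f(c_2) = f(0.907500) = -0.284920
  f(a) × f(c) ≥ 0, new interval: [0.907500, 1.225000]

After 2 iteration(s), the approximation is c_2 = 0.907500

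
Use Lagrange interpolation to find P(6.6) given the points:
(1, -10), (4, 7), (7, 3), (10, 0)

Lagrange interpolation formula:
P(x) = Σ yᵢ × Lᵢ(x)
where Lᵢ(x) = Π_{j≠i} (x - xⱼ)/(xᵢ - xⱼ)

L_0(6.6) = (6.6 - 4)/(1 - 4) × (6.6 - 7)/(1 - 7) × (6.6 - 10)/(1 - 10) = -0.021827
L_1(6.6) = (6.6 - 1)/(4 - 1) × (6.6 - 7)/(4 - 7) × (6.6 - 10)/(4 - 10) = 0.141037
L_2(6.6) = (6.6 - 1)/(7 - 1) × (6.6 - 4)/(7 - 4) × (6.6 - 10)/(7 - 10) = 0.916741
L_3(6.6) = (6.6 - 1)/(10 - 1) × (6.6 - 4)/(10 - 4) × (6.6 - 7)/(10 - 7) = -0.035951

P(6.6) = (-10)×L_0(6.6) + 7×L_1(6.6) + 3×L_2(6.6) + 0×L_3(6.6)
P(6.6) = 3.955753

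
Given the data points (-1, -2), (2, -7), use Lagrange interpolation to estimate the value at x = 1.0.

Lagrange interpolation formula:
P(x) = Σ yᵢ × Lᵢ(x)
where Lᵢ(x) = Π_{j≠i} (x - xⱼ)/(xᵢ - xⱼ)

L_0(1.0) = (1.0 - 2)/(-1 - 2) = 0.333333
L_1(1.0) = (1.0 - (-1))/(2 - (-1)) = 0.666667

P(1.0) = (-2)×L_0(1.0) + (-7)×L_1(1.0)
P(1.0) = -5.333333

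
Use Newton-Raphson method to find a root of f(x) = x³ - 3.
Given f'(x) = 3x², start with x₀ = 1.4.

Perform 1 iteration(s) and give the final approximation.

f(x) = x³ - 3
f'(x) = 3x²
x₀ = 1.4

Newton-Raphson formula: x_{n+1} = x_n - f(x_n)/f'(x_n)

Iteration 1:
  f(1.400000) = -0.256000
  f'(1.400000) = 5.880000
  x_1 = 1.400000 - (-0.256000)/5.880000 = 1.443537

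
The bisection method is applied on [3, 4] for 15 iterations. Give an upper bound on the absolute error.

Bisection error bound: |error| ≤ (b-a)/2^n
|error| ≤ (4 - 3)/2^15 = 1/2^15
|error| ≤ 0.0000305176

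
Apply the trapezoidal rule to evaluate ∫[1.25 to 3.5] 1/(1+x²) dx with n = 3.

f(x) = 1/(1+x²)
a = 1.25, b = 3.5, n = 3
h = (b - a)/n = 0.750000

Trapezoidal rule: (h/2)[f(x₀) + 2f(x₁) + 2f(x₂) + ... + f(xₙ)]

x_0 = 1.2500, f(x_0) = 0.390244, coefficient = 1
x_1 = 2.0000, f(x_1) = 0.200000, coefficient = 2
x_2 = 2.7500, f(x_2) = 0.116788, coefficient = 2
x_3 = 3.5000, f(x_3) = 0.075472, coefficient = 1

I ≈ (0.750000/2) × 1.099292 = 0.412235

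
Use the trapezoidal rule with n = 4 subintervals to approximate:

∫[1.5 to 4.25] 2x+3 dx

f(x) = 2x+3
a = 1.5, b = 4.25, n = 4
h = (b - a)/n = 0.687500

Trapezoidal rule: (h/2)[f(x₀) + 2f(x₁) + 2f(x₂) + ... + f(xₙ)]

x_0 = 1.5000, f(x_0) = 6.000000, coefficient = 1
x_1 = 2.1875, f(x_1) = 7.375000, coefficient = 2
x_2 = 2.8750, f(x_2) = 8.750000, coefficient = 2
x_3 = 3.5625, f(x_3) = 10.125000, coefficient = 2
x_4 = 4.2500, f(x_4) = 11.500000, coefficient = 1

I ≈ (0.687500/2) × 70.000000 = 24.062500
Exact value: 24.062500
Error: 0.000000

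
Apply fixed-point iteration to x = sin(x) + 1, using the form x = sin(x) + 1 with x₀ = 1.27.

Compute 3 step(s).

Equation: x = sin(x) + 1
Fixed-point form: x = sin(x) + 1
x₀ = 1.27

x_1 = g(1.270000) = 1.955101
x_2 = g(1.955101) = 1.927059
x_3 = g(1.927059) = 1.937207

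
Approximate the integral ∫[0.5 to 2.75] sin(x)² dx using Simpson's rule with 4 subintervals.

f(x) = sin(x)²
a = 0.5, b = 2.75, n = 4
h = (b - a)/n = 0.562500

Simpson's rule: (h/3)[f(x₀) + 4f(x₁) + 2f(x₂) + ... + f(xₙ)]

x_0 = 0.5000, f(x_0) = 0.229849, coefficient = 1
x_1 = 1.0625, f(x_1) = 0.763133, coefficient = 4
x_2 = 1.6250, f(x_2) = 0.997065, coefficient = 2
x_3 = 2.1875, f(x_3) = 0.665512, coefficient = 4
x_4 = 2.7500, f(x_4) = 0.145665, coefficient = 1

I ≈ (0.562500/3) × 8.084225 = 1.515792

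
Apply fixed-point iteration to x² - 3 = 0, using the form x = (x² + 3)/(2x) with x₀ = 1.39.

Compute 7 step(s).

Equation: x² - 3 = 0
Fixed-point form: x = (x² + 3)/(2x)
x₀ = 1.39

x_1 = g(1.390000) = 1.774137
x_2 = g(1.774137) = 1.732550
x_3 = g(1.732550) = 1.732051
x_4 = g(1.732051) = 1.732051
x_5 = g(1.732051) = 1.732051
x_6 = g(1.732051) = 1.732051
x_7 = g(1.732051) = 1.732051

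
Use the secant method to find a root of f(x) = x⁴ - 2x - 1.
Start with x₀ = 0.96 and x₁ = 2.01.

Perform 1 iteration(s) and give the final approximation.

f(x) = x⁴ - 2x - 1
x₀ = 0.96, x₁ = 2.01

Secant formula: x_{n+1} = x_n - f(x_n)(x_n - x_{n-1})/(f(x_n) - f(x_{n-1}))

Iteration 1:
  f(0.960000) = -2.070653
  f(2.010000) = 11.302408
  x_2 = 2.010000 - 11.302408×(2.010000 - 0.960000)/(11.302408 - (-2.070653))
       = 1.122580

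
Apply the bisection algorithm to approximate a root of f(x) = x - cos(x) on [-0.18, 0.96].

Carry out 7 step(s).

f(x) = x - cos(x)
Initial interval: [-0.18, 0.96]

Iteration 1:
  c_1 = (-0.180000 + 0.960000)/2 = 0.390000
  f(c_1) = f(0.390000) = -0.534909
  f(a) × f(c) ≥ 0, new interval: [0.390000, 0.960000]
Iteration 2:
  c_2 = (0.390000 + 0.960000)/2 = 0.675000
  f(c_2) = f(0.675000) = -0.105707
  f(a) × f(c) ≥ 0, new interval: [0.675000, 0.960000]
Iteration 3:
  c_3 = (0.675000 + 0.960000)/2 = 0.817500
  f(c_3) = f(0.817500) = 0.133453
  f(a) × f(c) < 0, new interval: [0.675000, 0.817500]
Iteration 4:
  c_4 = (0.675000 + 0.817500)/2 = 0.746250
  f(c_4) = f(0.746250) = 0.012010
  f(a) × f(c) < 0, new interval: [0.675000, 0.746250]
Iteration 5:
  c_5 = (0.675000 + 0.746250)/2 = 0.710625
  f(c_5) = f(0.710625) = -0.047329
  f(a) × f(c) ≥ 0, new interval: [0.710625, 0.746250]
Iteration 6:
  c_6 = (0.710625 + 0.746250)/2 = 0.728438
  f(c_6) = f(0.728438) = -0.017778
  f(a) × f(c) ≥ 0, new interval: [0.728438, 0.746250]
Iteration 7:
  c_7 = (0.728438 + 0.746250)/2 = 0.737344
  f(c_7) = f(0.737344) = -0.002913
  f(a) × f(c) ≥ 0, new interval: [0.737344, 0.746250]

After 7 iteration(s), the approximation is c_7 = 0.737344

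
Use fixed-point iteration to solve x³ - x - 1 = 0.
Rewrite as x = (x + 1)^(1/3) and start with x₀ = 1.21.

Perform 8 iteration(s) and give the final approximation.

Equation: x³ - x - 1 = 0
Fixed-point form: x = (x + 1)^(1/3)
x₀ = 1.21

x_1 = g(1.210000) = 1.302559
x_2 = g(1.302559) = 1.320496
x_3 = g(1.320496) = 1.323915
x_4 = g(1.323915) = 1.324566
x_5 = g(1.324566) = 1.324689
x_6 = g(1.324689) = 1.324712
x_7 = g(1.324712) = 1.324717
x_8 = g(1.324717) = 1.324718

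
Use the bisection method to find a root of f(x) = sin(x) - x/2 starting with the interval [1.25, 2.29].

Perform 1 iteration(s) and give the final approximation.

f(x) = sin(x) - x/2
Initial interval: [1.25, 2.29]

Iteration 1:
  c_1 = (1.250000 + 2.290000)/2 = 1.770000
  f(c_1) = f(1.770000) = 0.095224
  f(a) × f(c) ≥ 0, new interval: [1.770000, 2.290000]

After 1 iteration(s), the approximation is c_1 = 1.770000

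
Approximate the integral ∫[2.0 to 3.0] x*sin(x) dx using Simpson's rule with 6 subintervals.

f(x) = x*sin(x)
a = 2.0, b = 3.0, n = 6
h = (b - a)/n = 0.166667

Simpson's rule: (h/3)[f(x₀) + 4f(x₁) + 2f(x₂) + ... + f(xₙ)]

x_0 = 2.0000, f(x_0) = 1.818595, coefficient = 1
x_1 = 2.1667, f(x_1) = 1.793264, coefficient = 4
x_2 = 2.3333, f(x_2) = 1.687200, coefficient = 2
x_3 = 2.5000, f(x_3) = 1.496180, coefficient = 4
x_4 = 2.6667, f(x_4) = 1.219394, coefficient = 2
x_5 = 2.8333, f(x_5) = 0.859635, coefficient = 4
x_6 = 3.0000, f(x_6) = 0.423360, coefficient = 1

I ≈ (0.166667/3) × 24.651459 = 1.369526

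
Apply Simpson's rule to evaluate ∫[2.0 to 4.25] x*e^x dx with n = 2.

f(x) = x*e^x
a = 2.0, b = 4.25, n = 2
h = (b - a)/n = 1.125000

Simpson's rule: (h/3)[f(x₀) + 4f(x₁) + 2f(x₂) + ... + f(xₙ)]

x_0 = 2.0000, f(x_0) = 14.778112, coefficient = 1
x_1 = 3.1250, f(x_1) = 71.124672, coefficient = 4
x_2 = 4.2500, f(x_2) = 297.948002, coefficient = 1

I ≈ (1.125000/3) × 597.224803 = 223.959301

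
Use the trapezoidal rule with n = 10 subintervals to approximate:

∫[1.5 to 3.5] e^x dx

f(x) = e^x
a = 1.5, b = 3.5, n = 10
h = (b - a)/n = 0.200000

Trapezoidal rule: (h/2)[f(x₀) + 2f(x₁) + 2f(x₂) + ... + f(xₙ)]

x_0 = 1.5000, f(x_0) = 4.481689, coefficient = 1
x_1 = 1.7000, f(x_1) = 5.473947, coefficient = 2
x_2 = 1.9000, f(x_2) = 6.685894, coefficient = 2
x_3 = 2.1000, f(x_3) = 8.166170, coefficient = 2
x_4 = 2.3000, f(x_4) = 9.974182, coefficient = 2
x_5 = 2.5000, f(x_5) = 12.182494, coefficient = 2
x_6 = 2.7000, f(x_6) = 14.879732, coefficient = 2
x_7 = 2.9000, f(x_7) = 18.174145, coefficient = 2
x_8 = 3.1000, f(x_8) = 22.197951, coefficient = 2
x_9 = 3.3000, f(x_9) = 27.112639, coefficient = 2
x_10 = 3.5000, f(x_10) = 33.115452, coefficient = 1

I ≈ (0.200000/2) × 287.291452 = 28.729145
Exact value: 28.633763
Error: 0.095382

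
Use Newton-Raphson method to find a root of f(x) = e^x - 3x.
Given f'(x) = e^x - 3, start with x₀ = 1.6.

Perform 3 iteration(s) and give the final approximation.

f(x) = e^x - 3x
f'(x) = e^x - 3
x₀ = 1.6

Newton-Raphson formula: x_{n+1} = x_n - f(x_n)/f'(x_n)

Iteration 1:
  f(1.600000) = 0.153032
  f'(1.600000) = 1.953032
  x_1 = 1.600000 - 0.153032/1.953032 = 1.521644
Iteration 2:
  f(1.521644) = 0.014816
  f'(1.521644) = 1.579747
  x_2 = 1.521644 - 0.014816/1.579747 = 1.512265
Iteration 3:
  f(1.512265) = 0.000201
  f'(1.512265) = 1.536996
  x_3 = 1.512265 - 0.000201/1.536996 = 1.512135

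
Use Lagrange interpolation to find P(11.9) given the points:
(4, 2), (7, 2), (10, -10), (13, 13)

Lagrange interpolation formula:
P(x) = Σ yᵢ × Lᵢ(x)
where Lᵢ(x) = Π_{j≠i} (x - xⱼ)/(xᵢ - xⱼ)

L_0(11.9) = (11.9 - 7)/(4 - 7) × (11.9 - 10)/(4 - 10) × (11.9 - 13)/(4 - 13) = 0.063216
L_1(11.9) = (11.9 - 4)/(7 - 4) × (11.9 - 10)/(7 - 10) × (11.9 - 13)/(7 - 13) = -0.305759
L_2(11.9) = (11.9 - 4)/(10 - 4) × (11.9 - 7)/(10 - 7) × (11.9 - 13)/(10 - 13) = 0.788537
L_3(11.9) = (11.9 - 4)/(13 - 4) × (11.9 - 7)/(13 - 7) × (11.9 - 10)/(13 - 10) = 0.454006

P(11.9) = 2×L_0(11.9) + 2×L_1(11.9) + (-10)×L_2(11.9) + 13×L_3(11.9)
P(11.9) = -2.468377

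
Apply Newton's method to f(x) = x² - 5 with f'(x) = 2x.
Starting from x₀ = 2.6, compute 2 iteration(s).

f(x) = x² - 5
f'(x) = 2x
x₀ = 2.6

Newton-Raphson formula: x_{n+1} = x_n - f(x_n)/f'(x_n)

Iteration 1:
  f(2.600000) = 1.760000
  f'(2.600000) = 5.200000
  x_1 = 2.600000 - 1.760000/5.200000 = 2.261538
Iteration 2:
  f(2.261538) = 0.114556
  f'(2.261538) = 4.523077
  x_2 = 2.261538 - 0.114556/4.523077 = 2.236211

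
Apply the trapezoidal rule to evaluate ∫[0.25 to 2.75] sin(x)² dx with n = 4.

f(x) = sin(x)²
a = 0.25, b = 2.75, n = 4
h = (b - a)/n = 0.625000

Trapezoidal rule: (h/2)[f(x₀) + 2f(x₁) + 2f(x₂) + ... + f(xₙ)]

x_0 = 0.2500, f(x_0) = 0.061209, coefficient = 1
x_1 = 0.8750, f(x_1) = 0.589123, coefficient = 2
x_2 = 1.5000, f(x_2) = 0.994996, coefficient = 2
x_3 = 2.1250, f(x_3) = 0.723044, coefficient = 2
x_4 = 2.7500, f(x_4) = 0.145665, coefficient = 1

I ≈ (0.625000/2) × 4.821200 = 1.506625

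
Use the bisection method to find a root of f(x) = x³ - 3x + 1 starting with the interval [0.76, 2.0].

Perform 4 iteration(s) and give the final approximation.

f(x) = x³ - 3x + 1
Initial interval: [0.76, 2.0]

Iteration 1:
  c_1 = (0.760000 + 2.000000)/2 = 1.380000
  f(c_1) = f(1.380000) = -0.511928
  f(a) × f(c) ≥ 0, new interval: [1.380000, 2.000000]
Iteration 2:
  c_2 = (1.380000 + 2.000000)/2 = 1.690000
  f(c_2) = f(1.690000) = 0.756809
  f(a) × f(c) < 0, new interval: [1.380000, 1.690000]
Iteration 3:
  c_3 = (1.380000 + 1.690000)/2 = 1.535000
  f(c_3) = f(1.535000) = 0.011805
  f(a) × f(c) < 0, new interval: [1.380000, 1.535000]
Iteration 4:
  c_4 = (1.380000 + 1.535000)/2 = 1.457500
  f(c_4) = f(1.457500) = -0.276324
  f(a) × f(c) ≥ 0, new interval: [1.457500, 1.535000]

After 4 iteration(s), the approximation is c_4 = 1.457500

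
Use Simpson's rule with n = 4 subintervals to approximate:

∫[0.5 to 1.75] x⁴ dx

f(x) = x⁴
a = 0.5, b = 1.75, n = 4
h = (b - a)/n = 0.312500

Simpson's rule: (h/3)[f(x₀) + 4f(x₁) + 2f(x₂) + ... + f(xₙ)]

x_0 = 0.5000, f(x_0) = 0.062500, coefficient = 1
x_1 = 0.8125, f(x_1) = 0.435806, coefficient = 4
x_2 = 1.1250, f(x_2) = 1.601807, coefficient = 2
x_3 = 1.4375, f(x_3) = 4.270035, coefficient = 4
x_4 = 1.7500, f(x_4) = 9.378906, coefficient = 1

I ≈ (0.312500/3) × 31.468384 = 3.277957
Exact value: 3.276367
Error: 0.001589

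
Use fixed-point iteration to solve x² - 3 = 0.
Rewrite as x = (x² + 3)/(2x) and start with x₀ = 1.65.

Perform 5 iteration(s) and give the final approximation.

Equation: x² - 3 = 0
Fixed-point form: x = (x² + 3)/(2x)
x₀ = 1.65

x_1 = g(1.650000) = 1.734091
x_2 = g(1.734091) = 1.732052
x_3 = g(1.732052) = 1.732051
x_4 = g(1.732051) = 1.732051
x_5 = g(1.732051) = 1.732051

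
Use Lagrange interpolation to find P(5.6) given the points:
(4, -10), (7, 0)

Lagrange interpolation formula:
P(x) = Σ yᵢ × Lᵢ(x)
where Lᵢ(x) = Π_{j≠i} (x - xⱼ)/(xᵢ - xⱼ)

L_0(5.6) = (5.6 - 7)/(4 - 7) = 0.466667
L_1(5.6) = (5.6 - 4)/(7 - 4) = 0.533333

P(5.6) = (-10)×L_0(5.6) + 0×L_1(5.6)
P(5.6) = -4.666667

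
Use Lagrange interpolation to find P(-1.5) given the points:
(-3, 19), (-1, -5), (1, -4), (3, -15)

Lagrange interpolation formula:
P(x) = Σ yᵢ × Lᵢ(x)
where Lᵢ(x) = Π_{j≠i} (x - xⱼ)/(xᵢ - xⱼ)

L_0(-1.5) = (-1.5 - (-1))/(-3 - (-1)) × (-1.5 - 1)/(-3 - 1) × (-1.5 - 3)/(-3 - 3) = 0.117188
L_1(-1.5) = (-1.5 - (-3))/(-1 - (-3)) × (-1.5 - 1)/(-1 - 1) × (-1.5 - 3)/(-1 - 3) = 1.054688
L_2(-1.5) = (-1.5 - (-3))/(1 - (-3)) × (-1.5 - (-1))/(1 - (-1)) × (-1.5 - 3)/(1 - 3) = -0.210938
L_3(-1.5) = (-1.5 - (-3))/(3 - (-3)) × (-1.5 - (-1))/(3 - (-1)) × (-1.5 - 1)/(3 - 1) = 0.039062

P(-1.5) = 19×L_0(-1.5) + (-5)×L_1(-1.5) + (-4)×L_2(-1.5) + (-15)×L_3(-1.5)
P(-1.5) = -2.789062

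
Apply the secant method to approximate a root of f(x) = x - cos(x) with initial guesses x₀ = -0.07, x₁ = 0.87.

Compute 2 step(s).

f(x) = x - cos(x)
x₀ = -0.07, x₁ = 0.87

Secant formula: x_{n+1} = x_n - f(x_n)(x_n - x_{n-1})/(f(x_n) - f(x_{n-1}))

Iteration 1:
  f(-0.070000) = -1.067551
  f(0.870000) = 0.225173
  x_2 = 0.870000 - 0.225173×(0.870000 - (-0.070000))/(0.225173 - (-1.067551))
       = 0.706266
Iteration 2:
  f(0.870000) = 0.225173
  f(0.706266) = -0.054525
  x_3 = 0.706266 - (-0.054525)×(0.706266 - 0.870000)/(-0.054525 - 0.225173)
       = 0.738184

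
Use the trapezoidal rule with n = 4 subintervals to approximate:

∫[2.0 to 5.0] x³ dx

f(x) = x³
a = 2.0, b = 5.0, n = 4
h = (b - a)/n = 0.750000

Trapezoidal rule: (h/2)[f(x₀) + 2f(x₁) + 2f(x₂) + ... + f(xₙ)]

x_0 = 2.0000, f(x_0) = 8.000000, coefficient = 1
x_1 = 2.7500, f(x_1) = 20.796875, coefficient = 2
x_2 = 3.5000, f(x_2) = 42.875000, coefficient = 2
x_3 = 4.2500, f(x_3) = 76.765625, coefficient = 2
x_4 = 5.0000, f(x_4) = 125.000000, coefficient = 1

I ≈ (0.750000/2) × 413.875000 = 155.203125
Exact value: 152.250000
Error: 2.953125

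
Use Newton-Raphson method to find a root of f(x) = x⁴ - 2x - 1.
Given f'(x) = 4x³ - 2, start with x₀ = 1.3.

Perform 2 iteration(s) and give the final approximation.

f(x) = x⁴ - 2x - 1
f'(x) = 4x³ - 2
x₀ = 1.3

Newton-Raphson formula: x_{n+1} = x_n - f(x_n)/f'(x_n)

Iteration 1:
  f(1.300000) = -0.743900
  f'(1.300000) = 6.788000
  x_1 = 1.300000 - (-0.743900)/6.788000 = 1.409590
Iteration 2:
  f(1.409590) = 0.128771
  f'(1.409590) = 9.203116
  x_2 = 1.409590 - 0.128771/9.203116 = 1.395598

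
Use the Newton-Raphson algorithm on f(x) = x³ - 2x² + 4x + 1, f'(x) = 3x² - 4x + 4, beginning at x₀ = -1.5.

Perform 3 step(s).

f(x) = x³ - 2x² + 4x + 1
f'(x) = 3x² - 4x + 4
x₀ = -1.5

Newton-Raphson formula: x_{n+1} = x_n - f(x_n)/f'(x_n)

Iteration 1:
  f(-1.500000) = -12.875000
  f'(-1.500000) = 16.750000
  x_1 = -1.500000 - (-12.875000)/16.750000 = -0.731343
Iteration 2:
  f(-0.731343) = -3.386268
  f'(-0.731343) = 8.529962
  x_2 = -0.731343 - (-3.386268)/8.529962 = -0.334358
Iteration 3:
  f(-0.334358) = -0.598403
  f'(-0.334358) = 5.672819
  x_3 = -0.334358 - (-0.598403)/5.672819 = -0.228872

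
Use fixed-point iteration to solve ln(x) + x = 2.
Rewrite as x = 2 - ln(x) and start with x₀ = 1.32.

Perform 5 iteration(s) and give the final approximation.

Equation: ln(x) + x = 2
Fixed-point form: x = 2 - ln(x)
x₀ = 1.32

x_1 = g(1.320000) = 1.722368
x_2 = g(1.722368) = 1.456300
x_3 = g(1.456300) = 1.624101
x_4 = g(1.624101) = 1.515045
x_5 = g(1.515045) = 1.584555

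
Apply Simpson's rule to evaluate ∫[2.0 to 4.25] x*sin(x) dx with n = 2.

f(x) = x*sin(x)
a = 2.0, b = 4.25, n = 2
h = (b - a)/n = 1.125000

Simpson's rule: (h/3)[f(x₀) + 4f(x₁) + 2f(x₂) + ... + f(xₙ)]

x_0 = 2.0000, f(x_0) = 1.818595, coefficient = 1
x_1 = 3.1250, f(x_1) = 0.051850, coefficient = 4
x_2 = 4.2500, f(x_2) = -3.803705, coefficient = 1

I ≈ (1.125000/3) × -1.777711 = -0.666642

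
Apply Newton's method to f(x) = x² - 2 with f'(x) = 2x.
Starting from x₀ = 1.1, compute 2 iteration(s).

f(x) = x² - 2
f'(x) = 2x
x₀ = 1.1

Newton-Raphson formula: x_{n+1} = x_n - f(x_n)/f'(x_n)

Iteration 1:
  f(1.100000) = -0.790000
  f'(1.100000) = 2.200000
  x_1 = 1.100000 - (-0.790000)/2.200000 = 1.459091
Iteration 2:
  f(1.459091) = 0.128946
  f'(1.459091) = 2.918182
  x_2 = 1.459091 - 0.128946/2.918182 = 1.414904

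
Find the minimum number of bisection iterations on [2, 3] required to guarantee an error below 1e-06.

We need (b-a)/2^n ≤ 1e-06
(3 - 2)/2^n ≤ 1e-06
1/2^n ≤ 1e-06
2^n ≥ 1000000
n ≥ log₂(1000000) = 19.93
n ≥ 20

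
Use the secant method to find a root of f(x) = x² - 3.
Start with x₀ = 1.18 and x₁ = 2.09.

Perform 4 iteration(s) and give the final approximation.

f(x) = x² - 3
x₀ = 1.18, x₁ = 2.09

Secant formula: x_{n+1} = x_n - f(x_n)(x_n - x_{n-1})/(f(x_n) - f(x_{n-1}))

Iteration 1:
  f(1.180000) = -1.607600
  f(2.090000) = 1.368100
  x_2 = 2.090000 - 1.368100×(2.090000 - 1.180000)/(1.368100 - (-1.607600))
       = 1.671621
Iteration 2:
  f(2.090000) = 1.368100
  f(1.671621) = -0.205684
  x_3 = 1.671621 - (-0.205684)×(1.671621 - 2.090000)/(-0.205684 - 1.368100)
       = 1.726300
Iteration 3:
  f(1.671621) = -0.205684
  f(1.726300) = -0.019887
  x_4 = 1.726300 - (-0.019887)×(1.726300 - 1.671621)/(-0.019887 - (-0.205684))
       = 1.732153
Iteration 4:
  f(1.726300) = -0.019887
  f(1.732153) = 0.000354
  x_5 = 1.732153 - 0.000354×(1.732153 - 1.726300)/(0.000354 - (-0.019887))
       = 1.732051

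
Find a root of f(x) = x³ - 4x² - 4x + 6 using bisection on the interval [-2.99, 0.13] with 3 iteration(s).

f(x) = x³ - 4x² - 4x + 6
Initial interval: [-2.99, 0.13]

Iteration 1:
  c_1 = (-2.990000 + 0.130000)/2 = -1.430000
  f(c_1) = f(-1.430000) = 0.616193
  f(a) × f(c) < 0, new interval: [-2.990000, -1.430000]
Iteration 2:
  c_2 = (-2.990000 + (-1.430000))/2 = -2.210000
  f(c_2) = f(-2.210000) = -15.490261
  f(a) × f(c) ≥ 0, new interval: [-2.210000, -1.430000]
Iteration 3:
  c_3 = (-2.210000 + (-1.430000))/2 = -1.820000
  f(c_3) = f(-1.820000) = -5.998168
  f(a) × f(c) ≥ 0, new interval: [-1.820000, -1.430000]

After 3 iteration(s), the approximation is c_3 = -1.820000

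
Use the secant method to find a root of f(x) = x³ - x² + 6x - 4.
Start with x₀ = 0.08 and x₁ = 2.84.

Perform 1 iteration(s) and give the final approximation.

f(x) = x³ - x² + 6x - 4
x₀ = 0.08, x₁ = 2.84

Secant formula: x_{n+1} = x_n - f(x_n)(x_n - x_{n-1})/(f(x_n) - f(x_{n-1}))

Iteration 1:
  f(0.080000) = -3.525888
  f(2.840000) = 27.880704
  x_2 = 2.840000 - 27.880704×(2.840000 - 0.080000)/(27.880704 - (-3.525888))
       = 0.389854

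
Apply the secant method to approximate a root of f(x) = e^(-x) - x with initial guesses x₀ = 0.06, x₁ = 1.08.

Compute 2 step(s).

f(x) = e^(-x) - x
x₀ = 0.06, x₁ = 1.08

Secant formula: x_{n+1} = x_n - f(x_n)(x_n - x_{n-1})/(f(x_n) - f(x_{n-1}))

Iteration 1:
  f(0.060000) = 0.881765
  f(1.080000) = -0.740404
  x_2 = 1.080000 - (-0.740404)×(1.080000 - 0.060000)/(-0.740404 - 0.881765)
       = 0.614443
Iteration 2:
  f(1.080000) = -0.740404
  f(0.614443) = -0.073500
  x_3 = 0.614443 - (-0.073500)×(0.614443 - 1.080000)/(-0.073500 - (-0.740404))
       = 0.563133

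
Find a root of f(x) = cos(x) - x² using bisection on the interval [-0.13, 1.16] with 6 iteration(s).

f(x) = cos(x) - x²
Initial interval: [-0.13, 1.16]

Iteration 1:
  c_1 = (-0.130000 + 1.160000)/2 = 0.515000
  f(c_1) = f(0.515000) = 0.605068
  f(a) × f(c) ≥ 0, new interval: [0.515000, 1.160000]
Iteration 2:
  c_2 = (0.515000 + 1.160000)/2 = 0.837500
  f(c_2) = f(0.837500) = -0.032084
  f(a) × f(c) < 0, new interval: [0.515000, 0.837500]
Iteration 3:
  c_3 = (0.515000 + 0.837500)/2 = 0.676250
  f(c_3) = f(0.676250) = 0.322611
  f(a) × f(c) ≥ 0, new interval: [0.676250, 0.837500]
Iteration 4:
  c_4 = (0.676250 + 0.837500)/2 = 0.756875
  f(c_4) = f(0.756875) = 0.154126
  f(a) × f(c) ≥ 0, new interval: [0.756875, 0.837500]
Iteration 5:
  c_5 = (0.756875 + 0.837500)/2 = 0.797187
  f(c_5) = f(0.797187) = 0.063214
  f(a) × f(c) ≥ 0, new interval: [0.797187, 0.837500]
Iteration 6:
  c_6 = (0.797187 + 0.837500)/2 = 0.817344
  f(c_6) = f(0.817344) = 0.016110
  f(a) × f(c) ≥ 0, new interval: [0.817344, 0.837500]

After 6 iteration(s), the approximation is c_6 = 0.817344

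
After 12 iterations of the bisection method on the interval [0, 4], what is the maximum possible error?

Bisection error bound: |error| ≤ (b-a)/2^n
|error| ≤ (4 - 0)/2^12 = 4/2^12
|error| ≤ 0.0009765625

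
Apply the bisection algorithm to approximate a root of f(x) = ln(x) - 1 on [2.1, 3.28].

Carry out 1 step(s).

f(x) = ln(x) - 1
Initial interval: [2.1, 3.28]

Iteration 1:
  c_1 = (2.100000 + 3.280000)/2 = 2.690000
  f(c_1) = f(2.690000) = -0.010459
  f(a) × f(c) ≥ 0, new interval: [2.690000, 3.280000]

After 1 iteration(s), the approximation is c_1 = 2.690000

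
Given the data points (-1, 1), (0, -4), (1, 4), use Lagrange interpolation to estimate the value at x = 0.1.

Lagrange interpolation formula:
P(x) = Σ yᵢ × Lᵢ(x)
where Lᵢ(x) = Π_{j≠i} (x - xⱼ)/(xᵢ - xⱼ)

L_0(0.1) = (0.1 - 0)/(-1 - 0) × (0.1 - 1)/(-1 - 1) = -0.045000
L_1(0.1) = (0.1 - (-1))/(0 - (-1)) × (0.1 - 1)/(0 - 1) = 0.990000
L_2(0.1) = (0.1 - (-1))/(1 - (-1)) × (0.1 - 0)/(1 - 0) = 0.055000

P(0.1) = 1×L_0(0.1) + (-4)×L_1(0.1) + 4×L_2(0.1)
P(0.1) = -3.785000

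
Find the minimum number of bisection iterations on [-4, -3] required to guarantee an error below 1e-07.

We need (b-a)/2^n ≤ 1e-07
(-3 - (-4))/2^n ≤ 1e-07
1/2^n ≤ 1e-07
2^n ≥ 10000000
n ≥ log₂(10000000) = 23.25
n ≥ 24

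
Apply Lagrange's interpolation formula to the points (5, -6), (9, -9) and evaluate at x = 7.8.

Lagrange interpolation formula:
P(x) = Σ yᵢ × Lᵢ(x)
where Lᵢ(x) = Π_{j≠i} (x - xⱼ)/(xᵢ - xⱼ)

L_0(7.8) = (7.8 - 9)/(5 - 9) = 0.300000
L_1(7.8) = (7.8 - 5)/(9 - 5) = 0.700000

P(7.8) = (-6)×L_0(7.8) + (-9)×L_1(7.8)
P(7.8) = -8.100000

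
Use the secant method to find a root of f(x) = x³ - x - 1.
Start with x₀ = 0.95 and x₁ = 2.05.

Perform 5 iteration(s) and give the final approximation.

f(x) = x³ - x - 1
x₀ = 0.95, x₁ = 2.05

Secant formula: x_{n+1} = x_n - f(x_n)(x_n - x_{n-1})/(f(x_n) - f(x_{n-1}))

Iteration 1:
  f(0.950000) = -1.092625
  f(2.050000) = 5.565125
  x_2 = 2.050000 - 5.565125×(2.050000 - 0.950000)/(5.565125 - (-1.092625))
       = 1.130525
Iteration 2:
  f(2.050000) = 5.565125
  f(1.130525) = -0.685617
  x_3 = 1.130525 - (-0.685617)×(1.130525 - 2.050000)/(-0.685617 - 5.565125)
       = 1.231378
Iteration 3:
  f(1.130525) = -0.685617
  f(1.231378) = -0.364250
  x_4 = 1.231378 - (-0.364250)×(1.231378 - 1.130525)/(-0.364250 - (-0.685617))
       = 1.345689
Iteration 4:
  f(1.231378) = -0.364250
  f(1.345689) = 0.091191
  x_5 = 1.345689 - 0.091191×(1.345689 - 1.231378)/(0.091191 - (-0.364250))
       = 1.322801
Iteration 5:
  f(1.345689) = 0.091191
  f(1.322801) = -0.008160
  x_6 = 1.322801 - (-0.008160)×(1.322801 - 1.345689)/(-0.008160 - 0.091191)
       = 1.324681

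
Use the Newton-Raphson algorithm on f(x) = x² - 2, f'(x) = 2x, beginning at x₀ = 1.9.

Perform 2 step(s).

f(x) = x² - 2
f'(x) = 2x
x₀ = 1.9

Newton-Raphson formula: x_{n+1} = x_n - f(x_n)/f'(x_n)

Iteration 1:
  f(1.900000) = 1.610000
  f'(1.900000) = 3.800000
  x_1 = 1.900000 - 1.610000/3.800000 = 1.476316
Iteration 2:
  f(1.476316) = 0.179508
  f'(1.476316) = 2.952632
  x_2 = 1.476316 - 0.179508/2.952632 = 1.415520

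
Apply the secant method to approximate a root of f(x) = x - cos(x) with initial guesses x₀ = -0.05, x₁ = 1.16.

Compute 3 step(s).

f(x) = x - cos(x)
x₀ = -0.05, x₁ = 1.16

Secant formula: x_{n+1} = x_n - f(x_n)(x_n - x_{n-1})/(f(x_n) - f(x_{n-1}))

Iteration 1:
  f(-0.050000) = -1.048750
  f(1.160000) = 0.760660
  x_2 = 1.160000 - 0.760660×(1.160000 - (-0.050000))/(0.760660 - (-1.048750))
       = 0.651327
Iteration 2:
  f(1.160000) = 0.760660
  f(0.651327) = -0.143954
  x_3 = 0.651327 - (-0.143954)×(0.651327 - 1.160000)/(-0.143954 - 0.760660)
       = 0.732273
Iteration 3:
  f(0.651327) = -0.143954
  f(0.732273) = -0.011383
  x_4 = 0.732273 - (-0.011383)×(0.732273 - 0.651327)/(-0.011383 - (-0.143954))
       = 0.739224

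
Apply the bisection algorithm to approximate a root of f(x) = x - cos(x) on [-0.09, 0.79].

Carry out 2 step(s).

f(x) = x - cos(x)
Initial interval: [-0.09, 0.79]

Iteration 1:
  c_1 = (-0.090000 + 0.790000)/2 = 0.350000
  f(c_1) = f(0.350000) = -0.589373
  f(a) × f(c) ≥ 0, new interval: [0.350000, 0.790000]
Iteration 2:
  c_2 = (0.350000 + 0.790000)/2 = 0.570000
  f(c_2) = f(0.570000) = -0.271901
  f(a) × f(c) ≥ 0, new interval: [0.570000, 0.790000]

After 2 iteration(s), the approximation is c_2 = 0.570000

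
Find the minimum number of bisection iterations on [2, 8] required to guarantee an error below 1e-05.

We need (b-a)/2^n ≤ 1e-05
(8 - 2)/2^n ≤ 1e-05
6/2^n ≤ 1e-05
2^n ≥ 600000
n ≥ log₂(600000) = 19.19
n ≥ 20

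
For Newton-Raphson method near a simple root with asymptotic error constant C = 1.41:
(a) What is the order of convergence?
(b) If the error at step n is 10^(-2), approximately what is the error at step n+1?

(a) Newton-Raphson has quadratic (order 2) convergence near simple roots.
    This means |e_{n+1}| ≈ C|e_n|².

(b) With |e_n| = 10^(-2) and C = 1.41:
    |e_{n+1}| ≈ 1.41 × (10^(-2))² = 1.41 × 10^(-4)

(a) 2 (quadratic); (b) |e_{n+1}| ≈ 1.410e-04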